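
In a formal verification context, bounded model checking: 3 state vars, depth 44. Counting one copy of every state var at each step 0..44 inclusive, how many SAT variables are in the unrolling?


BMC unrolls to depth k, creating one copy of each state var for steps 0..k.
Step count = 44 + 1 = 45 (steps 0 through 44)
Vars per step = 3
Total = 3 * 45 = 135

135


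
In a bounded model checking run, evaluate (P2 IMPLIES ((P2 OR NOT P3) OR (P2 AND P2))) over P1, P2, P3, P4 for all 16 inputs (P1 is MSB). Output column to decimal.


Formula: (P2 IMPLIES ((P2 OR NOT P3) OR (P2 AND P2))) over P1, P2, P3, P4 (16 rows)
Evaluate each row (bits = P1,P2,P3,P4, MSB first):
  row 0 [0000]: (0 IMPLIES ((0 OR NOT 0) OR (0 AND 0))) -> 1
  row 1 [0001]: (0 IMPLIES ((0 OR NOT 0) OR (0 AND 0))) -> 1
  row 2 [0010]: (0 IMPLIES ((0 OR NOT 1) OR (0 AND 0))) -> 1
  row 3 [0011]: (0 IMPLIES ((0 OR NOT 1) OR (0 AND 0))) -> 1
  row 4 [0100]: (1 IMPLIES ((1 OR NOT 0) OR (1 AND 1))) -> 1
  row 5 [0101]: (1 IMPLIES ((1 OR NOT 0) OR (1 AND 1))) -> 1
  row 6 [0110]: (1 IMPLIES ((1 OR NOT 1) OR (1 AND 1))) -> 1
  row 7 [0111]: (1 IMPLIES ((1 OR NOT 1) OR (1 AND 1))) -> 1
  row 8 [1000]: (0 IMPLIES ((0 OR NOT 0) OR (0 AND 0))) -> 1
  row 9 [1001]: (0 IMPLIES ((0 OR NOT 0) OR (0 AND 0))) -> 1
  row 10 [1010]: (0 IMPLIES ((0 OR NOT 1) OR (0 AND 0))) -> 1
  row 11 [1011]: (0 IMPLIES ((0 OR NOT 1) OR (0 AND 0))) -> 1
  row 12 [1100]: (1 IMPLIES ((1 OR NOT 0) OR (1 AND 1))) -> 1
  row 13 [1101]: (1 IMPLIES ((1 OR NOT 0) OR (1 AND 1))) -> 1
  row 14 [1110]: (1 IMPLIES ((1 OR NOT 1) OR (1 AND 1))) -> 1
  row 15 [1111]: (1 IMPLIES ((1 OR NOT 1) OR (1 AND 1))) -> 1
Full result column, 4 rows per line (P1,P2 fixed per line; P3,P4 runs 00..11 left to right):
  rows 0-3 [P1,P2=00]: 1111  = hex F
  rows 4-7 [P1,P2=01]: 1111  = hex F
  rows 8-11 [P1,P2=10]: 1111  = hex F
  rows 12-15 [P1,P2=11]: 1111  = hex F
Output column (row 0 .. row 15) = 1111111111111111
Output column grouped in 4s = 1111 1111 1111 1111 = 0xFFFF
Convert to decimal digit by digit (value = value*16 + digit):
  F -> 15
  15*16 + 15 (F) = 255
  255*16 + 15 (F) = 4095
  4095*16 + 15 (F) = 65535
Decimal = 65535

65535


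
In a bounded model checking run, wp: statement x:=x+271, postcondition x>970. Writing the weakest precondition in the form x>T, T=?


Formula: wp(x:=E, P) = P[E/x] (substitute E for x in postcondition)
Step 1: Postcondition: x>970
Step 2: Substitute x+271 for x: x+271>970
Step 3: Solve for x: x > 970-271 = 699

699


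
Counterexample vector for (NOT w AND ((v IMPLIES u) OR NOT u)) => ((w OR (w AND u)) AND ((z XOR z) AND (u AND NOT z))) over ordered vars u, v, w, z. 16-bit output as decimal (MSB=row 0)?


F1 = (NOT w AND ((v IMPLIES u) OR NOT u))
F2 = ((w OR (w AND u)) AND ((z XOR z) AND (u AND NOT z)))
Counterexample to F1=>F2 is where F1=1 and F2=0.
Evaluate each row (bits = u,v,w,z, MSB first):
  row 0 [0000]: F1=1 F2=0 -> F1&~F2 -> 1
  row 1 [0001]: F1=1 F2=0 -> F1&~F2 -> 1
  row 2 [0010]: F1=0 F2=0 -> F1&~F2 -> 0
  row 3 [0011]: F1=0 F2=0 -> F1&~F2 -> 0
  row 4 [0100]: F1=1 F2=0 -> F1&~F2 -> 1
  row 5 [0101]: F1=1 F2=0 -> F1&~F2 -> 1
  row 6 [0110]: F1=0 F2=0 -> F1&~F2 -> 0
  row 7 [0111]: F1=0 F2=0 -> F1&~F2 -> 0
  row 8 [1000]: F1=1 F2=0 -> F1&~F2 -> 1
  row 9 [1001]: F1=1 F2=0 -> F1&~F2 -> 1
  row 10 [1010]: F1=0 F2=0 -> F1&~F2 -> 0
  row 11 [1011]: F1=0 F2=0 -> F1&~F2 -> 0
  row 12 [1100]: F1=1 F2=0 -> F1&~F2 -> 1
  row 13 [1101]: F1=1 F2=0 -> F1&~F2 -> 1
  row 14 [1110]: F1=0 F2=0 -> F1&~F2 -> 0
  row 15 [1111]: F1=0 F2=0 -> F1&~F2 -> 0
Full result column, 4 rows per line (u,v fixed per line; w,z runs 00..11 left to right):
  rows 0-3 [u,v=00]: 1100  = hex C
  rows 4-7 [u,v=01]: 1100  = hex C
  rows 8-11 [u,v=10]: 1100  = hex C
  rows 12-15 [u,v=11]: 1100  = hex C
Counterexample vector (row 0 .. row 15) = 1100110011001100
Output column grouped in 4s = 1100 1100 1100 1100 = 0xCCCC
Convert to decimal digit by digit (value = value*16 + digit):
  C -> 12
  12*16 + 12 (C) = 204
  204*16 + 12 (C) = 3276
  3276*16 + 12 (C) = 52428
Decimal = 52428

52428


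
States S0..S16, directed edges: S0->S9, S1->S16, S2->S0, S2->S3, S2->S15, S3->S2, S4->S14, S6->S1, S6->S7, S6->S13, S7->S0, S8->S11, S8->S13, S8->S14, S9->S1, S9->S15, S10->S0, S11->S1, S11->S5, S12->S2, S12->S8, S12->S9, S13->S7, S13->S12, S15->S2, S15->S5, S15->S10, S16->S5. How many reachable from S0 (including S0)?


BFS from S0:
  layer 0: {S0}
  layer 1: {S9}
  layer 2: {S1, S15}
  layer 3: {S2, S5, S10, S16}
  layer 4: {S3}
Reachable set: {S0, S1, S2, S3, S5, S9, S10, S15, S16}
Count = 9

9


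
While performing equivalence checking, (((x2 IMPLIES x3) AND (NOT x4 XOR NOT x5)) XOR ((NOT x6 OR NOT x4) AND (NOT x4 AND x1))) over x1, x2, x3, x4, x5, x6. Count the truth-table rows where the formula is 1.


Formula: (((x2 IMPLIES x3) AND (NOT x4 XOR NOT x5)) XOR ((NOT x6 OR NOT x4) AND (NOT x4 AND x1))) over 6 vars (64 rows)
Evaluate each row (x1, x2, x3, x4, x5, x6 as bits, MSB first):
  row 0 [000000]: (((0 IMPLIES 0) AND (NOT 0 XOR NOT 0)) XOR ((NOT 0 OR NOT 0) AND (NOT 0 AND 0))) -> 0
  row 1 [000001]: (((0 IMPLIES 0) AND (NOT 0 XOR NOT 0)) XOR ((NOT 1 OR NOT 0) AND (NOT 0 AND 0))) -> 0
  row 2 [000010]: (((0 IMPLIES 0) AND (NOT 0 XOR NOT 1)) XOR ((NOT 0 OR NOT 0) AND (NOT 0 AND 0))) -> 1
  row 3 [000011]: (((0 IMPLIES 0) AND (NOT 0 XOR NOT 1)) XOR ((NOT 1 OR NOT 0) AND (NOT 0 AND 0))) -> 1
  row 4 [000100]: (((0 IMPLIES 0) AND (NOT 1 XOR NOT 0)) XOR ((NOT 0 OR NOT 1) AND (NOT 1 AND 0))) -> 1
  (every remaining row is evaluated the same way; all 64 results are listed next)
Full result column, 8 rows per line (x1,x2,x3 fixed per line; x4,x5,x6 runs 000..111 left to right):
  rows 0-7 [x1,x2,x3=000]: 00111100  (ones: 4)
  rows 8-15 [x1,x2,x3=001]: 00111100  (ones: 4)
  rows 16-23 [x1,x2,x3=010]: 00000000  (ones: 0)
  rows 24-31 [x1,x2,x3=011]: 00111100  (ones: 4)
  rows 32-39 [x1,x2,x3=100]: 11001100  (ones: 4)
  rows 40-47 [x1,x2,x3=101]: 11001100  (ones: 4)
  rows 48-55 [x1,x2,x3=110]: 11110000  (ones: 4)
  rows 56-63 [x1,x2,x3=111]: 11001100  (ones: 4)
Count of 1-rows = 4+4+0+4+4+4+4+4 = 28

28


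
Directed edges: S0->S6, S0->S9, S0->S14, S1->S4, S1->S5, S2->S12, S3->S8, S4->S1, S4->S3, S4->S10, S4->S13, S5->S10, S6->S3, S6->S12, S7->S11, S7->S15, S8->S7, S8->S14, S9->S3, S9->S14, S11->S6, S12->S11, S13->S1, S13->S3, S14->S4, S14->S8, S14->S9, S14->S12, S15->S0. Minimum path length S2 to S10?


BFS layer-by-layer from S2:
  dist 0: {S2}
  dist 1: {S12}
  dist 2: {S11}
  dist 3: {S6}
  dist 4: {S3}
  dist 5: {S8}
  dist 6: {S7, S14}
  dist 7: {S4, S9, S15}
  dist 8: {S0, S1, S10, S13}
  -> S10 reached at distance 8
Shortest path length = 8

8


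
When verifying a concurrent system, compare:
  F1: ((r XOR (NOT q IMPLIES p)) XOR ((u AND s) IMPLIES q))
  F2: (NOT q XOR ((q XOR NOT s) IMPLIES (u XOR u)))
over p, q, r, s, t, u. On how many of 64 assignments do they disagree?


F1 = ((r XOR (NOT q IMPLIES p)) XOR ((u AND s) IMPLIES q))
F2 = (NOT q XOR ((q XOR NOT s) IMPLIES (u XOR u)))
Evaluate both on each of 64 rows (bits = p,q,r,s,t,u):
  row 0 [000000]: F1=1 F2=1 -> 0
  row 1 [000001]: F1=1 F2=1 -> 0
  row 2 [000010]: F1=1 F2=1 -> 0
  row 3 [000011]: F1=1 F2=1 -> 0
  row 4 [000100]: F1=1 F2=0 (differ) -> 1
  (every remaining row is evaluated the same way; all 64 results are listed next)
Full result column, 8 rows per line (p,q,r fixed per line; s,t,u runs 000..111 left to right):
  rows 0-7 [p,q,r=000]: 00001010  (ones: 2)
  rows 8-15 [p,q,r=001]: 11110101  (ones: 6)
  rows 16-23 [p,q,r=010]: 11110000  (ones: 4)
  rows 24-31 [p,q,r=011]: 00001111  (ones: 4)
  rows 32-39 [p,q,r=100]: 11110101  (ones: 6)
  rows 40-47 [p,q,r=101]: 00001010  (ones: 2)
  rows 48-55 [p,q,r=110]: 11110000  (ones: 4)
  rows 56-63 [p,q,r=111]: 00001111  (ones: 4)
Disagreements = 2+6+4+4+6+2+4+4 = 32

32


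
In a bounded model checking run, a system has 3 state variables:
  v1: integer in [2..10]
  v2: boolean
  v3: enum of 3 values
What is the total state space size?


State space = product of domain sizes of all variables.
Domain sizes:
  v1 (integer in [2..10]): 9
  v2 (boolean): 2
  v3 (enum of 3 values): 3
Product = 9 * 2 * 3 = 54

54


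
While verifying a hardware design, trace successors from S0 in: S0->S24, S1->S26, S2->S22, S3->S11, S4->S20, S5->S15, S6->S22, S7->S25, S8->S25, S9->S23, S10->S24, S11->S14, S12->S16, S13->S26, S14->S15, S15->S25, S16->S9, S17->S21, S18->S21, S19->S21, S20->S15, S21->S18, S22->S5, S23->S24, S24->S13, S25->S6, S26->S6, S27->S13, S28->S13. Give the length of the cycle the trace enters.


Trace from S0 until a state repeats:
  S0 -> S24 -> S13 -> S26 -> S6 -> S22 -> S5 -> S15 -> S25 -> S6
S6 first seen at step 4, revisited at step 9.
Cycle length = 9 - 4 = 5

5


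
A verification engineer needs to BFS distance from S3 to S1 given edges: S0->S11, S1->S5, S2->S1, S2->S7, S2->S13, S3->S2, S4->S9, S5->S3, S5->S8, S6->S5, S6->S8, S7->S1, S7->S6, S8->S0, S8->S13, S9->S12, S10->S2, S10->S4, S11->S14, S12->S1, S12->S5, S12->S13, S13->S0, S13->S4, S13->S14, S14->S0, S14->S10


BFS layer-by-layer from S3:
  dist 0: {S3}
  dist 1: {S2}
  dist 2: {S1, S7, S13}
  -> S1 reached at distance 2
Shortest path length = 2

2


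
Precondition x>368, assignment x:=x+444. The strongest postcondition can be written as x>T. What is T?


Formula: sp(P, x:=E) = exists old_x. (x = E[old_x/x]) AND P[old_x/x] (old_x is the value of x before the assignment; eliminate old_x by solving x = E[old_x/x] for old_x)
Step 1: Precondition P: x>368, i.e. old_x > 368
Step 2: Assignment gives x = old_x + 444, so old_x = x - 444
Step 3: Substitute into P: x - 444 > 368
Step 4: Simplify: x > 368+444 = 812

812


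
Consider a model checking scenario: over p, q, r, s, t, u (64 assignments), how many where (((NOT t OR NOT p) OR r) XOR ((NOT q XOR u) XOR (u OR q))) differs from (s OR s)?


F1 = (((NOT t OR NOT p) OR r) XOR ((NOT q XOR u) XOR (u OR q)))
F2 = (s OR s)
Evaluate both on each of 64 rows (bits = p,q,r,s,t,u):
  row 0 [000000]: F1=0 F2=0 -> 0
  row 1 [000001]: F1=0 F2=0 -> 0
  row 2 [000010]: F1=0 F2=0 -> 0
  row 3 [000011]: F1=0 F2=0 -> 0
  row 4 [000100]: F1=0 F2=1 (differ) -> 1
  (every remaining row is evaluated the same way; all 64 results are listed next)
Full result column, 8 rows per line (p,q,r fixed per line; s,t,u runs 000..111 left to right):
  rows 0-7 [p,q,r=000]: 00001111  (ones: 4)
  rows 8-15 [p,q,r=001]: 00001111  (ones: 4)
  rows 16-23 [p,q,r=010]: 01011010  (ones: 4)
  rows 24-31 [p,q,r=011]: 01011010  (ones: 4)
  rows 32-39 [p,q,r=100]: 00111100  (ones: 4)
  rows 40-47 [p,q,r=101]: 00001111  (ones: 4)
  rows 48-55 [p,q,r=110]: 01101001  (ones: 4)
  rows 56-63 [p,q,r=111]: 01011010  (ones: 4)
Disagreements = 4+4+4+4+4+4+4+4 = 32

32


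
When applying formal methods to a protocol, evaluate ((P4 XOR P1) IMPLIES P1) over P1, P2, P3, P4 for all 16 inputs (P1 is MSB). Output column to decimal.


Formula: ((P4 XOR P1) IMPLIES P1) over P1, P2, P3, P4 (16 rows)
Evaluate each row (bits = P1,P2,P3,P4, MSB first):
  row 0 [0000]: ((0 XOR 0) IMPLIES 0) -> 1
  row 1 [0001]: ((1 XOR 0) IMPLIES 0) -> 0
  row 2 [0010]: ((0 XOR 0) IMPLIES 0) -> 1
  row 3 [0011]: ((1 XOR 0) IMPLIES 0) -> 0
  row 4 [0100]: ((0 XOR 0) IMPLIES 0) -> 1
  row 5 [0101]: ((1 XOR 0) IMPLIES 0) -> 0
  row 6 [0110]: ((0 XOR 0) IMPLIES 0) -> 1
  row 7 [0111]: ((1 XOR 0) IMPLIES 0) -> 0
  row 8 [1000]: ((0 XOR 1) IMPLIES 1) -> 1
  row 9 [1001]: ((1 XOR 1) IMPLIES 1) -> 1
  row 10 [1010]: ((0 XOR 1) IMPLIES 1) -> 1
  row 11 [1011]: ((1 XOR 1) IMPLIES 1) -> 1
  row 12 [1100]: ((0 XOR 1) IMPLIES 1) -> 1
  row 13 [1101]: ((1 XOR 1) IMPLIES 1) -> 1
  row 14 [1110]: ((0 XOR 1) IMPLIES 1) -> 1
  row 15 [1111]: ((1 XOR 1) IMPLIES 1) -> 1
Full result column, 4 rows per line (P1,P2 fixed per line; P3,P4 runs 00..11 left to right):
  rows 0-3 [P1,P2=00]: 1010  = hex A
  rows 4-7 [P1,P2=01]: 1010  = hex A
  rows 8-11 [P1,P2=10]: 1111  = hex F
  rows 12-15 [P1,P2=11]: 1111  = hex F
Output column (row 0 .. row 15) = 1010101011111111
Output column grouped in 4s = 1010 1010 1111 1111 = 0xAAFF
Convert to decimal digit by digit (value = value*16 + digit):
  A -> 10
  10*16 + 10 (A) = 170
  170*16 + 15 (F) = 2735
  2735*16 + 15 (F) = 43775
Decimal = 43775

43775


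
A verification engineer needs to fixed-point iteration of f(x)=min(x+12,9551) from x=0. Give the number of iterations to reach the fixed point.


Step 1: x=0, cap=9551, increment=12
Step 2: x grows by 12 each step until capped at 9551; fixed point is x=9551
Step 3: iterations = ceil(9551/12) = 796

796


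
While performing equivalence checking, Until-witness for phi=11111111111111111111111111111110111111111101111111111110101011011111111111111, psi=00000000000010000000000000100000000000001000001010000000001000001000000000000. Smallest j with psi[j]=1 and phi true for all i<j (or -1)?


(phi U psi) at 0: need smallest j with psi[j]=1 and phi[i]=1 for all i in [0,j).
Scan from step 0:
  step 0: phi=1, psi=0 -> continue
  step 1: phi=1, psi=0 -> continue
  step 2: phi=1, psi=0 -> continue
  step 3: phi=1, psi=0 -> continue
  step 12: psi=1 and phi held for [0,12) -> witness found
Witness step = 12

12


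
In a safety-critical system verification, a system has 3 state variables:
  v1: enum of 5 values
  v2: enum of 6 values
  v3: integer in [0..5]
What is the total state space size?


State space = product of domain sizes of all variables.
Domain sizes:
  v1 (enum of 5 values): 5
  v2 (enum of 6 values): 6
  v3 (integer in [0..5]): 6
Product = 5 * 6 * 6 = 180

180


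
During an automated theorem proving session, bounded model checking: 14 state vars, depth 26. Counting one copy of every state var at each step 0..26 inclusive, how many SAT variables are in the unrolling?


BMC unrolls to depth k, creating one copy of each state var for steps 0..k.
Step count = 26 + 1 = 27 (steps 0 through 26)
Vars per step = 14
Total = 14 * 27 = 378

378


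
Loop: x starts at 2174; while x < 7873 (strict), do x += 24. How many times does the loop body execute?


Step 1: x goes from 2174 toward 7873 by 24; the body runs while x<7873, so iterations = ceil((bound-start)/step)
Step 2: Distance=5699
Step 3: ceil(5699/24)=238

238


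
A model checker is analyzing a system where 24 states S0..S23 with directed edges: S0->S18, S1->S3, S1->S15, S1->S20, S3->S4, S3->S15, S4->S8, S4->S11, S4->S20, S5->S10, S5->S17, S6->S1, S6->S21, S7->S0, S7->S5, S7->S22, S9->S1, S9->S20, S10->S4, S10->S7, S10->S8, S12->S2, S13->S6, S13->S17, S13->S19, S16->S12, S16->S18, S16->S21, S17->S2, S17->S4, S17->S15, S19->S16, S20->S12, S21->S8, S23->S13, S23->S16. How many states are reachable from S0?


BFS from S0:
  layer 0: {S0}
  layer 1: {S18}
Reachable set: {S0, S18}
Count = 2

2


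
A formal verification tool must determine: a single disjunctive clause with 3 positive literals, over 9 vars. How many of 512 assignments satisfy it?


Step 1: Total=2^9=512
Step 2: Unsat when all 3 false: 2^6=64
Step 3: Sat=512-64=448

448


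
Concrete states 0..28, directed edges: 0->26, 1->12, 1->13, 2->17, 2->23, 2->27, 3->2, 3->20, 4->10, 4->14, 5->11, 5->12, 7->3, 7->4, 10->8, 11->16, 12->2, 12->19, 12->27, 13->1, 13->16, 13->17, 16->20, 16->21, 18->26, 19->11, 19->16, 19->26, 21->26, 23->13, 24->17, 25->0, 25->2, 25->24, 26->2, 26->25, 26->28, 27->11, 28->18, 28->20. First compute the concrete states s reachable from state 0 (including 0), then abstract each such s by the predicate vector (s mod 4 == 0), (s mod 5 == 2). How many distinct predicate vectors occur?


BFS from 0:
Concrete reachable: {0, 1, 2, 11, 12, 13, 16, 17, 18, 19, 20, 21, 23, 24, 25, 26, 27, 28}
Abstract via predicates (s mod 4 == 0), (s mod 5 == 2):
  (0,0) <- {1, 11, 13, 18, 19, 21, 23, 25, 26}
  (0,1) <- {2, 17, 27}
  (1,0) <- {0, 16, 20, 24, 28}
  (1,1) <- {12}
Distinct abstract states = 4

4


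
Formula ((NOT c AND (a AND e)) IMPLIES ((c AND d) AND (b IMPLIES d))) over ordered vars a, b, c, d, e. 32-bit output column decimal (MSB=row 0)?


Formula: ((NOT c AND (a AND e)) IMPLIES ((c AND d) AND (b IMPLIES d))) over a, b, c, d, e (32 rows)
Evaluate each row (bits = a,b,c,d,e, MSB first):
  row 0 [00000]: ((NOT 0 AND (0 AND 0)) IMPLIES ((0 AND 0) AND (0 IMPLIES 0))) -> 1
  row 1 [00001]: ((NOT 0 AND (0 AND 1)) IMPLIES ((0 AND 0) AND (0 IMPLIES 0))) -> 1
  row 2 [00010]: ((NOT 0 AND (0 AND 0)) IMPLIES ((0 AND 1) AND (0 IMPLIES 1))) -> 1
  row 3 [00011]: ((NOT 0 AND (0 AND 1)) IMPLIES ((0 AND 1) AND (0 IMPLIES 1))) -> 1
  row 4 [00100]: ((NOT 1 AND (0 AND 0)) IMPLIES ((1 AND 0) AND (0 IMPLIES 0))) -> 1
  row 5 [00101]: ((NOT 1 AND (0 AND 1)) IMPLIES ((1 AND 0) AND (0 IMPLIES 0))) -> 1
  row 6 [00110]: ((NOT 1 AND (0 AND 0)) IMPLIES ((1 AND 1) AND (0 IMPLIES 1))) -> 1
  row 7 [00111]: ((NOT 1 AND (0 AND 1)) IMPLIES ((1 AND 1) AND (0 IMPLIES 1))) -> 1
  row 8 [01000]: ((NOT 0 AND (0 AND 0)) IMPLIES ((0 AND 0) AND (1 IMPLIES 0))) -> 1
  row 9 [01001]: ((NOT 0 AND (0 AND 1)) IMPLIES ((0 AND 0) AND (1 IMPLIES 0))) -> 1
  row 10 [01010]: ((NOT 0 AND (0 AND 0)) IMPLIES ((0 AND 1) AND (1 IMPLIES 1))) -> 1
  row 11 [01011]: ((NOT 0 AND (0 AND 1)) IMPLIES ((0 AND 1) AND (1 IMPLIES 1))) -> 1
  row 12 [01100]: ((NOT 1 AND (0 AND 0)) IMPLIES ((1 AND 0) AND (1 IMPLIES 0))) -> 1
  row 13 [01101]: ((NOT 1 AND (0 AND 1)) IMPLIES ((1 AND 0) AND (1 IMPLIES 0))) -> 1
  row 14 [01110]: ((NOT 1 AND (0 AND 0)) IMPLIES ((1 AND 1) AND (1 IMPLIES 1))) -> 1
  row 15 [01111]: ((NOT 1 AND (0 AND 1)) IMPLIES ((1 AND 1) AND (1 IMPLIES 1))) -> 1
  row 16 [10000]: ((NOT 0 AND (1 AND 0)) IMPLIES ((0 AND 0) AND (0 IMPLIES 0))) -> 1
  row 17 [10001]: ((NOT 0 AND (1 AND 1)) IMPLIES ((0 AND 0) AND (0 IMPLIES 0))) -> 0
  row 18 [10010]: ((NOT 0 AND (1 AND 0)) IMPLIES ((0 AND 1) AND (0 IMPLIES 1))) -> 1
  row 19 [10011]: ((NOT 0 AND (1 AND 1)) IMPLIES ((0 AND 1) AND (0 IMPLIES 1))) -> 0
  row 20 [10100]: ((NOT 1 AND (1 AND 0)) IMPLIES ((1 AND 0) AND (0 IMPLIES 0))) -> 1
  row 21 [10101]: ((NOT 1 AND (1 AND 1)) IMPLIES ((1 AND 0) AND (0 IMPLIES 0))) -> 1
  row 22 [10110]: ((NOT 1 AND (1 AND 0)) IMPLIES ((1 AND 1) AND (0 IMPLIES 1))) -> 1
  row 23 [10111]: ((NOT 1 AND (1 AND 1)) IMPLIES ((1 AND 1) AND (0 IMPLIES 1))) -> 1
  row 24 [11000]: ((NOT 0 AND (1 AND 0)) IMPLIES ((0 AND 0) AND (1 IMPLIES 0))) -> 1
  row 25 [11001]: ((NOT 0 AND (1 AND 1)) IMPLIES ((0 AND 0) AND (1 IMPLIES 0))) -> 0
  row 26 [11010]: ((NOT 0 AND (1 AND 0)) IMPLIES ((0 AND 1) AND (1 IMPLIES 1))) -> 1
  row 27 [11011]: ((NOT 0 AND (1 AND 1)) IMPLIES ((0 AND 1) AND (1 IMPLIES 1))) -> 0
  row 28 [11100]: ((NOT 1 AND (1 AND 0)) IMPLIES ((1 AND 0) AND (1 IMPLIES 0))) -> 1
  row 29 [11101]: ((NOT 1 AND (1 AND 1)) IMPLIES ((1 AND 0) AND (1 IMPLIES 0))) -> 1
  row 30 [11110]: ((NOT 1 AND (1 AND 0)) IMPLIES ((1 AND 1) AND (1 IMPLIES 1))) -> 1
  row 31 [11111]: ((NOT 1 AND (1 AND 1)) IMPLIES ((1 AND 1) AND (1 IMPLIES 1))) -> 1
Full result column, 4 rows per line (a,b,c fixed per line; d,e runs 00..11 left to right):
  rows 0-3 [a,b,c=000]: 1111  = hex F
  rows 4-7 [a,b,c=001]: 1111  = hex F
  rows 8-11 [a,b,c=010]: 1111  = hex F
  rows 12-15 [a,b,c=011]: 1111  = hex F
  rows 16-19 [a,b,c=100]: 1010  = hex A
  rows 20-23 [a,b,c=101]: 1111  = hex F
  rows 24-27 [a,b,c=110]: 1010  = hex A
  rows 28-31 [a,b,c=111]: 1111  = hex F
Output column (row 0 .. row 31) = 11111111111111111010111110101111
Output column grouped in 4s = 1111 1111 1111 1111 1010 1111 1010 1111 = 0xFFFFAFAF
Convert to decimal digit by digit (value = value*16 + digit):
  F -> 15
  15*16 + 15 (F) = 255
  255*16 + 15 (F) = 4095
  4095*16 + 15 (F) = 65535
  65535*16 + 10 (A) = 1048570
  1048570*16 + 15 (F) = 16777135
  16777135*16 + 10 (A) = 268434170
  268434170*16 + 15 (F) = 4294946735
Decimal = 4294946735

4294946735


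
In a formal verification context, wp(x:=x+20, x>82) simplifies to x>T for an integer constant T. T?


Formula: wp(x:=E, P) = P[E/x] (substitute E for x in postcondition)
Step 1: Postcondition: x>82
Step 2: Substitute x+20 for x: x+20>82
Step 3: Solve for x: x > 82-20 = 62

62


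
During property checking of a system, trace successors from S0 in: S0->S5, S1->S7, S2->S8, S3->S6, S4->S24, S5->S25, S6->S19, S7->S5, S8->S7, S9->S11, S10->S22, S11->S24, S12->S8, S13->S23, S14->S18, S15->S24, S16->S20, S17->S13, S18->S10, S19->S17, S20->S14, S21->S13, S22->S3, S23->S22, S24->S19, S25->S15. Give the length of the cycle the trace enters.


Trace from S0 until a state repeats:
  S0 -> S5 -> S25 -> S15 -> S24 -> S19 -> S17 -> S13 -> S23 -> S22 -> S3 -> S6 -> S19
S19 first seen at step 5, revisited at step 12.
Cycle length = 12 - 5 = 7

7


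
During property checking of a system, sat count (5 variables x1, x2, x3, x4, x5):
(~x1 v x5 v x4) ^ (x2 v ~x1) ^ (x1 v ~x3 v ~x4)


CNF with 3 clauses over 5 vars (32 assignments).
An assignment satisfies CNF iff every clause has >=1 true literal.
Check each row (bits = x1,x2,x3,x4,x5; clause T/F shown):
  row 0 [00000]: clauses=TTT -> 1
  row 1 [00001]: clauses=TTT -> 1
  row 2 [00010]: clauses=TTT -> 1
  row 3 [00011]: clauses=TTT -> 1
  row 4 [00100]: clauses=TTT -> 1
  row 5 [00101]: clauses=TTT -> 1
  row 6 [00110]: clauses=TTF -> 0
  row 7 [00111]: clauses=TTF -> 0
  row 8 [01000]: clauses=TTT -> 1
  row 9 [01001]: clauses=TTT -> 1
  row 10 [01010]: clauses=TTT -> 1
  row 11 [01011]: clauses=TTT -> 1
  row 12 [01100]: clauses=TTT -> 1
  row 13 [01101]: clauses=TTT -> 1
  row 14 [01110]: clauses=TTF -> 0
  row 15 [01111]: clauses=TTF -> 0
  row 16 [10000]: clauses=FFT -> 0
  row 17 [10001]: clauses=TFT -> 0
  row 18 [10010]: clauses=TFT -> 0
  row 19 [10011]: clauses=TFT -> 0
  row 20 [10100]: clauses=FFT -> 0
  row 21 [10101]: clauses=TFT -> 0
  row 22 [10110]: clauses=TFT -> 0
  row 23 [10111]: clauses=TFT -> 0
  row 24 [11000]: clauses=FTT -> 0
  row 25 [11001]: clauses=TTT -> 1
  row 26 [11010]: clauses=TTT -> 1
  row 27 [11011]: clauses=TTT -> 1
  row 28 [11100]: clauses=FTT -> 0
  row 29 [11101]: clauses=TTT -> 1
  row 30 [11110]: clauses=TTT -> 1
  row 31 [11111]: clauses=TTT -> 1
Full result column, 8 rows per line (x1,x2 fixed per line; x3,x4,x5 runs 000..111 left to right):
  rows 0-7 [x1,x2=00]: 11111100  (ones: 6)
  rows 8-15 [x1,x2=01]: 11111100  (ones: 6)
  rows 16-23 [x1,x2=10]: 00000000  (ones: 0)
  rows 24-31 [x1,x2=11]: 01110111  (ones: 6)
Satisfying assignments = 6+6+0+6 = 18

18


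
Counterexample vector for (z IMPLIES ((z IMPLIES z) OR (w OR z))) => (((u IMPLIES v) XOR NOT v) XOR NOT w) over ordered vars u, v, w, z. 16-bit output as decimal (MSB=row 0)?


F1 = (z IMPLIES ((z IMPLIES z) OR (w OR z)))
F2 = (((u IMPLIES v) XOR NOT v) XOR NOT w)
Counterexample to F1=>F2 is where F1=1 and F2=0.
Evaluate each row (bits = u,v,w,z, MSB first):
  row 0 [0000]: F1=1 F2=1 -> F1&~F2 -> 0
  row 1 [0001]: F1=1 F2=1 -> F1&~F2 -> 0
  row 2 [0010]: F1=1 F2=0 -> F1&~F2 -> 1
  row 3 [0011]: F1=1 F2=0 -> F1&~F2 -> 1
  row 4 [0100]: F1=1 F2=0 -> F1&~F2 -> 1
  row 5 [0101]: F1=1 F2=0 -> F1&~F2 -> 1
  row 6 [0110]: F1=1 F2=1 -> F1&~F2 -> 0
  row 7 [0111]: F1=1 F2=1 -> F1&~F2 -> 0
  row 8 [1000]: F1=1 F2=0 -> F1&~F2 -> 1
  row 9 [1001]: F1=1 F2=0 -> F1&~F2 -> 1
  row 10 [1010]: F1=1 F2=1 -> F1&~F2 -> 0
  row 11 [1011]: F1=1 F2=1 -> F1&~F2 -> 0
  row 12 [1100]: F1=1 F2=0 -> F1&~F2 -> 1
  row 13 [1101]: F1=1 F2=0 -> F1&~F2 -> 1
  row 14 [1110]: F1=1 F2=1 -> F1&~F2 -> 0
  row 15 [1111]: F1=1 F2=1 -> F1&~F2 -> 0
Full result column, 4 rows per line (u,v fixed per line; w,z runs 00..11 left to right):
  rows 0-3 [u,v=00]: 0011  = hex 3
  rows 4-7 [u,v=01]: 1100  = hex C
  rows 8-11 [u,v=10]: 1100  = hex C
  rows 12-15 [u,v=11]: 1100  = hex C
Counterexample vector (row 0 .. row 15) = 0011110011001100
Output column grouped in 4s = 0011 1100 1100 1100 = 0x3CCC
Convert to decimal digit by digit (value = value*16 + digit):
  3 -> 3
  3*16 + 12 (C) = 60
  60*16 + 12 (C) = 972
  972*16 + 12 (C) = 15564
Decimal = 15564

15564


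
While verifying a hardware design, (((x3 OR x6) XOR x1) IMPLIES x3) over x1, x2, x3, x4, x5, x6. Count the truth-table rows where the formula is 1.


Formula: (((x3 OR x6) XOR x1) IMPLIES x3) over 6 vars (64 rows)
Evaluate each row (x1, x2, x3, x4, x5, x6 as bits, MSB first):
  row 0 [000000]: (((0 OR 0) XOR 0) IMPLIES 0) -> 1
  row 1 [000001]: (((0 OR 1) XOR 0) IMPLIES 0) -> 0
  row 2 [000010]: (((0 OR 0) XOR 0) IMPLIES 0) -> 1
  row 3 [000011]: (((0 OR 1) XOR 0) IMPLIES 0) -> 0
  row 4 [000100]: (((0 OR 0) XOR 0) IMPLIES 0) -> 1
  (every remaining row is evaluated the same way; all 64 results are listed next)
Full result column, 8 rows per line (x1,x2,x3 fixed per line; x4,x5,x6 runs 000..111 left to right):
  rows 0-7 [x1,x2,x3=000]: 10101010  (ones: 4)
  rows 8-15 [x1,x2,x3=001]: 11111111  (ones: 8)
  rows 16-23 [x1,x2,x3=010]: 10101010  (ones: 4)
  rows 24-31 [x1,x2,x3=011]: 11111111  (ones: 8)
  rows 32-39 [x1,x2,x3=100]: 01010101  (ones: 4)
  rows 40-47 [x1,x2,x3=101]: 11111111  (ones: 8)
  rows 48-55 [x1,x2,x3=110]: 01010101  (ones: 4)
  rows 56-63 [x1,x2,x3=111]: 11111111  (ones: 8)
Count of 1-rows = 4+8+4+8+4+8+4+8 = 48

48


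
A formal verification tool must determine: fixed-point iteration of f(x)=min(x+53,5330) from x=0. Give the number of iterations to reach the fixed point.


Step 1: x=0, cap=5330, increment=53
Step 2: x grows by 53 each step until capped at 5330; fixed point is x=5330
Step 3: iterations = ceil(5330/53) = 101

101


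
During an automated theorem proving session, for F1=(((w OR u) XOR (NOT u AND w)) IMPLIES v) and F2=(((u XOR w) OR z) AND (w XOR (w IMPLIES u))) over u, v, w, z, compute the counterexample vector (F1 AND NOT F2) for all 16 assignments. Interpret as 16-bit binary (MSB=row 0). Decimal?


F1 = (((w OR u) XOR (NOT u AND w)) IMPLIES v)
F2 = (((u XOR w) OR z) AND (w XOR (w IMPLIES u)))
Counterexample to F1=>F2 is where F1=1 and F2=0.
Evaluate each row (bits = u,v,w,z, MSB first):
  row 0 [0000]: F1=1 F2=0 -> F1&~F2 -> 1
  row 1 [0001]: F1=1 F2=1 -> F1&~F2 -> 0
  row 2 [0010]: F1=1 F2=1 -> F1&~F2 -> 0
  row 3 [0011]: F1=1 F2=1 -> F1&~F2 -> 0
  row 4 [0100]: F1=1 F2=0 -> F1&~F2 -> 1
  row 5 [0101]: F1=1 F2=1 -> F1&~F2 -> 0
  row 6 [0110]: F1=1 F2=1 -> F1&~F2 -> 0
  row 7 [0111]: F1=1 F2=1 -> F1&~F2 -> 0
  row 8 [1000]: F1=0 F2=1 -> F1&~F2 -> 0
  row 9 [1001]: F1=0 F2=1 -> F1&~F2 -> 0
  row 10 [1010]: F1=0 F2=0 -> F1&~F2 -> 0
  row 11 [1011]: F1=0 F2=0 -> F1&~F2 -> 0
  row 12 [1100]: F1=1 F2=1 -> F1&~F2 -> 0
  row 13 [1101]: F1=1 F2=1 -> F1&~F2 -> 0
  row 14 [1110]: F1=1 F2=0 -> F1&~F2 -> 1
  row 15 [1111]: F1=1 F2=0 -> F1&~F2 -> 1
Full result column, 4 rows per line (u,v fixed per line; w,z runs 00..11 left to right):
  rows 0-3 [u,v=00]: 1000  = hex 8
  rows 4-7 [u,v=01]: 1000  = hex 8
  rows 8-11 [u,v=10]: 0000  = hex 0
  rows 12-15 [u,v=11]: 0011  = hex 3
Counterexample vector (row 0 .. row 15) = 1000100000000011
Output column grouped in 4s = 1000 1000 0000 0011 = 0x8803
Convert to decimal digit by digit (value = value*16 + digit):
  8 -> 8
  8*16 + 8 = 136
  136*16 + 0 = 2176
  2176*16 + 3 = 34819
Decimal = 34819

34819


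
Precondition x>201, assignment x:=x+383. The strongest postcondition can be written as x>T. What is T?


Formula: sp(P, x:=E) = exists old_x. (x = E[old_x/x]) AND P[old_x/x] (old_x is the value of x before the assignment; eliminate old_x by solving x = E[old_x/x] for old_x)
Step 1: Precondition P: x>201, i.e. old_x > 201
Step 2: Assignment gives x = old_x + 383, so old_x = x - 383
Step 3: Substitute into P: x - 383 > 201
Step 4: Simplify: x > 201+383 = 584

584


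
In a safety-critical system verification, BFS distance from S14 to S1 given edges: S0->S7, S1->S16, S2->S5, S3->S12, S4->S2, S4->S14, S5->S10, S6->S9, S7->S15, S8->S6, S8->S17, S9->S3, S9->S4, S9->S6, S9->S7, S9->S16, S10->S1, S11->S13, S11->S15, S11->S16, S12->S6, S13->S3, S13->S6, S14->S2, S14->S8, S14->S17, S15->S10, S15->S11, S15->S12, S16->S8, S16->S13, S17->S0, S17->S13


BFS layer-by-layer from S14:
  dist 0: {S14}
  dist 1: {S2, S8, S17}
  dist 2: {S0, S5, S6, S13}
  dist 3: {S3, S7, S9, S10}
  dist 4: {S1, S4, S12, S15, S16}
  -> S1 reached at distance 4
Shortest path length = 4

4


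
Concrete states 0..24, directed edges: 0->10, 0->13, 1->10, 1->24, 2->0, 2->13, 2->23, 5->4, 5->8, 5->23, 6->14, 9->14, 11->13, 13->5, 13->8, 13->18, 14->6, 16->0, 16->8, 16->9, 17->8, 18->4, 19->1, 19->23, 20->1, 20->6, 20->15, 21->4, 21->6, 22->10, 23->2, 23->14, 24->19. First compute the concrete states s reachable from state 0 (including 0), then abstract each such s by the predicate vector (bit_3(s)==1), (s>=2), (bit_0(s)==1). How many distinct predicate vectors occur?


BFS from 0:
Concrete reachable: {0, 2, 4, 5, 6, 8, 10, 13, 14, 18, 23}
Abstract via predicates (bit_3(s)==1), (s>=2), (bit_0(s)==1):
  (0,0,0) <- {0}
  (0,1,0) <- {2, 4, 6, 18}
  (0,1,1) <- {5, 23}
  (1,1,0) <- {8, 10, 14}
  (1,1,1) <- {13}
Distinct abstract states = 5

5


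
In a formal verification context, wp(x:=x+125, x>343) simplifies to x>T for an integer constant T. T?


Formula: wp(x:=E, P) = P[E/x] (substitute E for x in postcondition)
Step 1: Postcondition: x>343
Step 2: Substitute x+125 for x: x+125>343
Step 3: Solve for x: x > 343-125 = 218

218


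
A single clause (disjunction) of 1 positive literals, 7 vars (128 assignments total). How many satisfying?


Step 1: Total=2^7=128
Step 2: Unsat when all 1 false: 2^6=64
Step 3: Sat=128-64=64

64


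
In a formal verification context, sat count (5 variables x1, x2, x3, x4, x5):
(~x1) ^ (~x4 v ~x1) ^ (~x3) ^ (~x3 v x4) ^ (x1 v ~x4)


CNF with 5 clauses over 5 vars (32 assignments).
An assignment satisfies CNF iff every clause has >=1 true literal.
Check each row (bits = x1,x2,x3,x4,x5; clause T/F shown):
  row 0 [00000]: clauses=TTTTT -> 1
  row 1 [00001]: clauses=TTTTT -> 1
  row 2 [00010]: clauses=TTTTF -> 0
  row 3 [00011]: clauses=TTTTF -> 0
  row 4 [00100]: clauses=TTFFT -> 0
  row 5 [00101]: clauses=TTFFT -> 0
  row 6 [00110]: clauses=TTFTF -> 0
  row 7 [00111]: clauses=TTFTF -> 0
  row 8 [01000]: clauses=TTTTT -> 1
  row 9 [01001]: clauses=TTTTT -> 1
  row 10 [01010]: clauses=TTTTF -> 0
  row 11 [01011]: clauses=TTTTF -> 0
  row 12 [01100]: clauses=TTFFT -> 0
  row 13 [01101]: clauses=TTFFT -> 0
  row 14 [01110]: clauses=TTFTF -> 0
  row 15 [01111]: clauses=TTFTF -> 0
  row 16 [10000]: clauses=FTTTT -> 0
  row 17 [10001]: clauses=FTTTT -> 0
  row 18 [10010]: clauses=FFTTT -> 0
  row 19 [10011]: clauses=FFTTT -> 0
  row 20 [10100]: clauses=FTFFT -> 0
  row 21 [10101]: clauses=FTFFT -> 0
  row 22 [10110]: clauses=FFFTT -> 0
  row 23 [10111]: clauses=FFFTT -> 0
  row 24 [11000]: clauses=FTTTT -> 0
  row 25 [11001]: clauses=FTTTT -> 0
  row 26 [11010]: clauses=FFTTT -> 0
  row 27 [11011]: clauses=FFTTT -> 0
  row 28 [11100]: clauses=FTFFT -> 0
  row 29 [11101]: clauses=FTFFT -> 0
  row 30 [11110]: clauses=FFFTT -> 0
  row 31 [11111]: clauses=FFFTT -> 0
Full result column, 8 rows per line (x1,x2 fixed per line; x3,x4,x5 runs 000..111 left to right):
  rows 0-7 [x1,x2=00]: 11000000  (ones: 2)
  rows 8-15 [x1,x2=01]: 11000000  (ones: 2)
  rows 16-23 [x1,x2=10]: 00000000  (ones: 0)
  rows 24-31 [x1,x2=11]: 00000000  (ones: 0)
Satisfying assignments = 2+2+0+0 = 4

4


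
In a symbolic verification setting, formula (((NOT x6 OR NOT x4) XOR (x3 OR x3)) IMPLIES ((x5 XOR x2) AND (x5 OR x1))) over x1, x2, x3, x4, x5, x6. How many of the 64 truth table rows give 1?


Formula: (((NOT x6 OR NOT x4) XOR (x3 OR x3)) IMPLIES ((x5 XOR x2) AND (x5 OR x1))) over 6 vars (64 rows)
Evaluate each row (x1, x2, x3, x4, x5, x6 as bits, MSB first):
  row 0 [000000]: (((NOT 0 OR NOT 0) XOR (0 OR 0)) IMPLIES ((0 XOR 0) AND (0 OR 0))) -> 0
  row 1 [000001]: (((NOT 1 OR NOT 0) XOR (0 OR 0)) IMPLIES ((0 XOR 0) AND (0 OR 0))) -> 0
  row 2 [000010]: (((NOT 0 OR NOT 0) XOR (0 OR 0)) IMPLIES ((1 XOR 0) AND (1 OR 0))) -> 1
  row 3 [000011]: (((NOT 1 OR NOT 0) XOR (0 OR 0)) IMPLIES ((1 XOR 0) AND (1 OR 0))) -> 1
  row 4 [000100]: (((NOT 0 OR NOT 1) XOR (0 OR 0)) IMPLIES ((0 XOR 0) AND (0 OR 0))) -> 0
  (every remaining row is evaluated the same way; all 64 results are listed next)
Full result column, 8 rows per line (x1,x2,x3 fixed per line; x4,x5,x6 runs 000..111 left to right):
  rows 0-7 [x1,x2,x3=000]: 00110111  (ones: 5)
  rows 8-15 [x1,x2,x3=001]: 11111011  (ones: 7)
  rows 16-23 [x1,x2,x3=010]: 00000101  (ones: 2)
  rows 24-31 [x1,x2,x3=011]: 11111010  (ones: 6)
  rows 32-39 [x1,x2,x3=100]: 00110111  (ones: 5)
  rows 40-47 [x1,x2,x3=101]: 11111011  (ones: 7)
  rows 48-55 [x1,x2,x3=110]: 11001101  (ones: 5)
  rows 56-63 [x1,x2,x3=111]: 11111110  (ones: 7)
Count of 1-rows = 5+7+2+6+5+7+5+7 = 44

44


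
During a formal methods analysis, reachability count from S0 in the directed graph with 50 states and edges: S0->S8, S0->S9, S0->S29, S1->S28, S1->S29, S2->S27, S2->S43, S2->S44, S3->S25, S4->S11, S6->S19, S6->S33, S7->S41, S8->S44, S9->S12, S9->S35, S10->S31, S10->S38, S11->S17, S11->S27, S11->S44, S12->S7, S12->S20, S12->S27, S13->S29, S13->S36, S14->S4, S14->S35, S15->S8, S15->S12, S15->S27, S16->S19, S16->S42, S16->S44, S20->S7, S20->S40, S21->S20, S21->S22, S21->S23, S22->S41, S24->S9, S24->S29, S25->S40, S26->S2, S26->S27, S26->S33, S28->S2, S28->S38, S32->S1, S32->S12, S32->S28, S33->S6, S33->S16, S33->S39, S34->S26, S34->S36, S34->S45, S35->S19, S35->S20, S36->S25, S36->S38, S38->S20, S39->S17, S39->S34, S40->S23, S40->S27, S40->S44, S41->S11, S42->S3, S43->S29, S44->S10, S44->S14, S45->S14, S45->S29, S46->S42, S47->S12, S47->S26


BFS from S0:
  layer 0: {S0}
  layer 1: {S8, S9, S29}
  layer 2: {S12, S35, S44}
  layer 3: {S7, S10, S14, S19, S20, S27}
  layer 4: {S4, S31, S38, S40, S41}
  layer 5: {S11, S23}
  layer 6: {S17}
Reachable set: {S0, S4, S7, S8, S9, S10, S11, S12, S14, S17, S19, S20, S23, S27, S29, S31, S35, S38, S40, S41, S44}
Count = 21

21


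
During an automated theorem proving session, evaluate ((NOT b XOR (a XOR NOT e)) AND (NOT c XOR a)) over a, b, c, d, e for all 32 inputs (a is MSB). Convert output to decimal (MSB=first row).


Formula: ((NOT b XOR (a XOR NOT e)) AND (NOT c XOR a)) over a, b, c, d, e (32 rows)
Evaluate each row (bits = a,b,c,d,e, MSB first):
  row 0 [00000]: ((NOT 0 XOR (0 XOR NOT 0)) AND (NOT 0 XOR 0)) -> 0
  row 1 [00001]: ((NOT 0 XOR (0 XOR NOT 1)) AND (NOT 0 XOR 0)) -> 1
  row 2 [00010]: ((NOT 0 XOR (0 XOR NOT 0)) AND (NOT 0 XOR 0)) -> 0
  row 3 [00011]: ((NOT 0 XOR (0 XOR NOT 1)) AND (NOT 0 XOR 0)) -> 1
  row 4 [00100]: ((NOT 0 XOR (0 XOR NOT 0)) AND (NOT 1 XOR 0)) -> 0
  row 5 [00101]: ((NOT 0 XOR (0 XOR NOT 1)) AND (NOT 1 XOR 0)) -> 0
  row 6 [00110]: ((NOT 0 XOR (0 XOR NOT 0)) AND (NOT 1 XOR 0)) -> 0
  row 7 [00111]: ((NOT 0 XOR (0 XOR NOT 1)) AND (NOT 1 XOR 0)) -> 0
  row 8 [01000]: ((NOT 1 XOR (0 XOR NOT 0)) AND (NOT 0 XOR 0)) -> 1
  row 9 [01001]: ((NOT 1 XOR (0 XOR NOT 1)) AND (NOT 0 XOR 0)) -> 0
  row 10 [01010]: ((NOT 1 XOR (0 XOR NOT 0)) AND (NOT 0 XOR 0)) -> 1
  row 11 [01011]: ((NOT 1 XOR (0 XOR NOT 1)) AND (NOT 0 XOR 0)) -> 0
  row 12 [01100]: ((NOT 1 XOR (0 XOR NOT 0)) AND (NOT 1 XOR 0)) -> 0
  row 13 [01101]: ((NOT 1 XOR (0 XOR NOT 1)) AND (NOT 1 XOR 0)) -> 0
  row 14 [01110]: ((NOT 1 XOR (0 XOR NOT 0)) AND (NOT 1 XOR 0)) -> 0
  row 15 [01111]: ((NOT 1 XOR (0 XOR NOT 1)) AND (NOT 1 XOR 0)) -> 0
  row 16 [10000]: ((NOT 0 XOR (1 XOR NOT 0)) AND (NOT 0 XOR 1)) -> 0
  row 17 [10001]: ((NOT 0 XOR (1 XOR NOT 1)) AND (NOT 0 XOR 1)) -> 0
  row 18 [10010]: ((NOT 0 XOR (1 XOR NOT 0)) AND (NOT 0 XOR 1)) -> 0
  row 19 [10011]: ((NOT 0 XOR (1 XOR NOT 1)) AND (NOT 0 XOR 1)) -> 0
  row 20 [10100]: ((NOT 0 XOR (1 XOR NOT 0)) AND (NOT 1 XOR 1)) -> 1
  row 21 [10101]: ((NOT 0 XOR (1 XOR NOT 1)) AND (NOT 1 XOR 1)) -> 0
  row 22 [10110]: ((NOT 0 XOR (1 XOR NOT 0)) AND (NOT 1 XOR 1)) -> 1
  row 23 [10111]: ((NOT 0 XOR (1 XOR NOT 1)) AND (NOT 1 XOR 1)) -> 0
  row 24 [11000]: ((NOT 1 XOR (1 XOR NOT 0)) AND (NOT 0 XOR 1)) -> 0
  row 25 [11001]: ((NOT 1 XOR (1 XOR NOT 1)) AND (NOT 0 XOR 1)) -> 0
  row 26 [11010]: ((NOT 1 XOR (1 XOR NOT 0)) AND (NOT 0 XOR 1)) -> 0
  row 27 [11011]: ((NOT 1 XOR (1 XOR NOT 1)) AND (NOT 0 XOR 1)) -> 0
  row 28 [11100]: ((NOT 1 XOR (1 XOR NOT 0)) AND (NOT 1 XOR 1)) -> 0
  row 29 [11101]: ((NOT 1 XOR (1 XOR NOT 1)) AND (NOT 1 XOR 1)) -> 1
  row 30 [11110]: ((NOT 1 XOR (1 XOR NOT 0)) AND (NOT 1 XOR 1)) -> 0
  row 31 [11111]: ((NOT 1 XOR (1 XOR NOT 1)) AND (NOT 1 XOR 1)) -> 1
Full result column, 4 rows per line (a,b,c fixed per line; d,e runs 00..11 left to right):
  rows 0-3 [a,b,c=000]: 0101  = hex 5
  rows 4-7 [a,b,c=001]: 0000  = hex 0
  rows 8-11 [a,b,c=010]: 1010  = hex A
  rows 12-15 [a,b,c=011]: 0000  = hex 0
  rows 16-19 [a,b,c=100]: 0000  = hex 0
  rows 20-23 [a,b,c=101]: 1010  = hex A
  rows 24-27 [a,b,c=110]: 0000  = hex 0
  rows 28-31 [a,b,c=111]: 0101  = hex 5
Output column (row 0 .. row 31) = 01010000101000000000101000000101
Output column grouped in 4s = 0101 0000 1010 0000 0000 1010 0000 0101 = 0x50A00A05
Convert to decimal digit by digit (value = value*16 + digit):
  5 -> 5
  5*16 + 0 = 80
  80*16 + 10 (A) = 1290
  1290*16 + 0 = 20640
  20640*16 + 0 = 330240
  330240*16 + 10 (A) = 5283850
  5283850*16 + 0 = 84541600
  84541600*16 + 5 = 1352665605
Decimal = 1352665605

1352665605


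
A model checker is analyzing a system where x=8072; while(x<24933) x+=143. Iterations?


Step 1: x goes from 8072 toward 24933 by 143; the body runs while x<24933, so iterations = ceil((bound-start)/step)
Step 2: Distance=16861
Step 3: ceil(16861/143)=118

118


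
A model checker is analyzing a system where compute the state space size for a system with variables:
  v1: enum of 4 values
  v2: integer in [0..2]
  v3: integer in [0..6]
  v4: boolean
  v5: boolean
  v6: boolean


State space = product of domain sizes of all variables.
Domain sizes:
  v1 (enum of 4 values): 4
  v2 (integer in [0..2]): 3
  v3 (integer in [0..6]): 7
  v4 (boolean): 2
  v5 (boolean): 2
  v6 (boolean): 2
Product = 4 * 3 * 7 * 2 * 2 * 2 = 672

672


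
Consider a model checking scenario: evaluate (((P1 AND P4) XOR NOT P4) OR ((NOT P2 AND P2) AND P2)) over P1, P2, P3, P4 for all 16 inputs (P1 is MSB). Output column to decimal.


Formula: (((P1 AND P4) XOR NOT P4) OR ((NOT P2 AND P2) AND P2)) over P1, P2, P3, P4 (16 rows)
Evaluate each row (bits = P1,P2,P3,P4, MSB first):
  row 0 [0000]: (((0 AND 0) XOR NOT 0) OR ((NOT 0 AND 0) AND 0)) -> 1
  row 1 [0001]: (((0 AND 1) XOR NOT 1) OR ((NOT 0 AND 0) AND 0)) -> 0
  row 2 [0010]: (((0 AND 0) XOR NOT 0) OR ((NOT 0 AND 0) AND 0)) -> 1
  row 3 [0011]: (((0 AND 1) XOR NOT 1) OR ((NOT 0 AND 0) AND 0)) -> 0
  row 4 [0100]: (((0 AND 0) XOR NOT 0) OR ((NOT 1 AND 1) AND 1)) -> 1
  row 5 [0101]: (((0 AND 1) XOR NOT 1) OR ((NOT 1 AND 1) AND 1)) -> 0
  row 6 [0110]: (((0 AND 0) XOR NOT 0) OR ((NOT 1 AND 1) AND 1)) -> 1
  row 7 [0111]: (((0 AND 1) XOR NOT 1) OR ((NOT 1 AND 1) AND 1)) -> 0
  row 8 [1000]: (((1 AND 0) XOR NOT 0) OR ((NOT 0 AND 0) AND 0)) -> 1
  row 9 [1001]: (((1 AND 1) XOR NOT 1) OR ((NOT 0 AND 0) AND 0)) -> 1
  row 10 [1010]: (((1 AND 0) XOR NOT 0) OR ((NOT 0 AND 0) AND 0)) -> 1
  row 11 [1011]: (((1 AND 1) XOR NOT 1) OR ((NOT 0 AND 0) AND 0)) -> 1
  row 12 [1100]: (((1 AND 0) XOR NOT 0) OR ((NOT 1 AND 1) AND 1)) -> 1
  row 13 [1101]: (((1 AND 1) XOR NOT 1) OR ((NOT 1 AND 1) AND 1)) -> 1
  row 14 [1110]: (((1 AND 0) XOR NOT 0) OR ((NOT 1 AND 1) AND 1)) -> 1
  row 15 [1111]: (((1 AND 1) XOR NOT 1) OR ((NOT 1 AND 1) AND 1)) -> 1
Full result column, 4 rows per line (P1,P2 fixed per line; P3,P4 runs 00..11 left to right):
  rows 0-3 [P1,P2=00]: 1010  = hex A
  rows 4-7 [P1,P2=01]: 1010  = hex A
  rows 8-11 [P1,P2=10]: 1111  = hex F
  rows 12-15 [P1,P2=11]: 1111  = hex F
Output column (row 0 .. row 15) = 1010101011111111
Output column grouped in 4s = 1010 1010 1111 1111 = 0xAAFF
Convert to decimal digit by digit (value = value*16 + digit):
  A -> 10
  10*16 + 10 (A) = 170
  170*16 + 15 (F) = 2735
  2735*16 + 15 (F) = 43775
Decimal = 43775

43775


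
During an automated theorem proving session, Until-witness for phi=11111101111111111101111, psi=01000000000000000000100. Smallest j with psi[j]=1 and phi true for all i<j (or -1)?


(phi U psi) at 0: need smallest j with psi[j]=1 and phi[i]=1 for all i in [0,j).
Scan from step 0:
  step 0: phi=1, psi=0 -> continue
  step 1: psi=1 and phi held for [0,1) -> witness found
Witness step = 1

1


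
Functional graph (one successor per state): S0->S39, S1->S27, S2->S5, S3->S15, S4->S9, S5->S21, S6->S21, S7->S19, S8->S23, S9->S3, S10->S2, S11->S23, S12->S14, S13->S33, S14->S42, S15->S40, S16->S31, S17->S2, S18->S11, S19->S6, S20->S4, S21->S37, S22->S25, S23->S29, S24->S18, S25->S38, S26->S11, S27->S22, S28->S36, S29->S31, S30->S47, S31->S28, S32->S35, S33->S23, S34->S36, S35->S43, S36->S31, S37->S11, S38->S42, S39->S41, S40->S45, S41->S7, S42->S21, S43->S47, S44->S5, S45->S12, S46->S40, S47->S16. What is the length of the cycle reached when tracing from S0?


Trace from S0 until a state repeats:
  S0 -> S39 -> S41 -> S7 -> S19 -> S6 -> S21 -> S37 -> S11 -> S23 -> S29 -> S31 -> S28 -> S36 -> S31
S31 first seen at step 11, revisited at step 14.
Cycle length = 14 - 11 = 3

3
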